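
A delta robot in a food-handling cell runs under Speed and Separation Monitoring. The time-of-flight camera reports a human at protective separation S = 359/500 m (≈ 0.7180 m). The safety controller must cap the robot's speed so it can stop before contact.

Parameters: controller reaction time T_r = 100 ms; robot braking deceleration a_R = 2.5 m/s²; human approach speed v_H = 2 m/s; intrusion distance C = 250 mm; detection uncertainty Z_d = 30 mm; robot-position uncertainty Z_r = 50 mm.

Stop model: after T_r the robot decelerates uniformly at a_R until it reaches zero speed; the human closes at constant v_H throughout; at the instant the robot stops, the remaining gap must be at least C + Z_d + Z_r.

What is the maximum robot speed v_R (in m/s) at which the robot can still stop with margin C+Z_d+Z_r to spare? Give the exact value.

collect terms ⇒ (1/5)·v_R² + (9/10)·v_R + (-47/250) = 0
  disc = (9/10)² − 4·(1/5)·(-47/250) = 2401/2500 ; √disc = 49/50
  v_R = (−(9/10) + 49/50) / (2·(1/5)) = 1/5 m/s
check:
stop time T_s = (1/5)/(5/2) = 0.0800 s
reaction-phase robot travel = 0.2000·0.1000 = 0.0200 m
robot under decel: 0.2000²/(2·2.5000) = 0.0080 m
person approaches 2.0000·(0.1000+0.0800) = 0.3600 m
C+Z_d+Z_r = 0.2500+0.0300+0.0500 = 0.3300 m
sum ≈ 0.0200+0.0080+0.3600+0.3300 ≈ 0.7180 m = S ✓

v_R_max = 1/5 m/s = 0.2000 m/s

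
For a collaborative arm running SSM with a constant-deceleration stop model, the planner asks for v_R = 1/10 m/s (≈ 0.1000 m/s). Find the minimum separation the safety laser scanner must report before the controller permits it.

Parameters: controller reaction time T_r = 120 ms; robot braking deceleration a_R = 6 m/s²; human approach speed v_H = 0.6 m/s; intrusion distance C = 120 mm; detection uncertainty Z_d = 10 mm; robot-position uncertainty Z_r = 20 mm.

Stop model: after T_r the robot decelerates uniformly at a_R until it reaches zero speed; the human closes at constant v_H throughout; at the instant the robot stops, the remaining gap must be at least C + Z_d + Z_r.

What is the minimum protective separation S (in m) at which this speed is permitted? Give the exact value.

S_min = 1469/6000 m = 0.2448 m

braking lasts T_s = (1/10)/6 = 0.0167 s
reaction-phase robot travel = 0.1000·0.1200 = 0.0120 m
robot under decel: 0.1000²/(2·6.0000) = 0.0008 m
person approaches 0.6000·(0.1200+0.0167) = 0.0820 m
C+Z_d+Z_r = 0.1200+0.0100+0.0200 = 0.1500 m
S_min ≈ 0.0120+0.0008+0.0820+0.1500  ⇒  S_min = 1469/6000 m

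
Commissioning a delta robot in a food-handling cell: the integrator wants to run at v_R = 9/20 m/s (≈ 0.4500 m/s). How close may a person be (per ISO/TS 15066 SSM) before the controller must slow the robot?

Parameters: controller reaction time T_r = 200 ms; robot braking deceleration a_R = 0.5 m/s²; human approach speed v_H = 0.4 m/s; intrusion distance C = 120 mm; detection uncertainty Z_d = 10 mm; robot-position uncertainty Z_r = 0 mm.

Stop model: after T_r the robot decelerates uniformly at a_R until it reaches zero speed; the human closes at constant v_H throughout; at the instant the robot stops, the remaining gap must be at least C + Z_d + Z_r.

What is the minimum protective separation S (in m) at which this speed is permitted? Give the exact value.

S_min = 69/80 m = 0.8625 m

T_s = v_R/a_R = (9/20)/(1/2) = 0.9000 s
reaction-phase robot travel = 0.4500·0.2000 = 0.0900 m
robot covers 0.4500·0.9000 − ½·0.5000·0.9000² = 0.2025 m while stopping
human over T_r+T_s: 0.4000·(0.2000+0.9000) = 0.4400 m
C+Z_d+Z_r = 0.1200+0.0100+0.0000 = 0.1300 m
S_min ≈ 0.0900+0.2025+0.4400+0.1300  ⇒  S_min = 69/80 m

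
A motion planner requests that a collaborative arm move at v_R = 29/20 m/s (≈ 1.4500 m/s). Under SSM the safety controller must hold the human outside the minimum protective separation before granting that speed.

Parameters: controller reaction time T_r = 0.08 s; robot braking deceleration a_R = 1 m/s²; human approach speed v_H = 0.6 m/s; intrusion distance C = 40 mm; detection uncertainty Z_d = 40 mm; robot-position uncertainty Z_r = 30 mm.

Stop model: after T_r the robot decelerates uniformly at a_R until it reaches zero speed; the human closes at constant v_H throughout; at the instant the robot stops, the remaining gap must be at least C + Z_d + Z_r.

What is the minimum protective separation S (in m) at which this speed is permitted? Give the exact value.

stop time T_s = (29/20)/1 = 1.4500 s
reaction-phase robot travel = 1.4500·0.0800 = 0.1160 m
robot covers 1.4500·1.4500 − ½·1.0000·1.4500² = 1.0513 m while stopping
human closes 0.6000·1.5300 = 0.9180 m
C+Z_d+Z_r = 0.0400+0.0400+0.0300 = 0.1100 m
S_min ≈ 0.1160+1.0513+0.9180+0.1100  ⇒  S_min = 8781/4000 m

S_min = 8781/4000 m = 2.1953 m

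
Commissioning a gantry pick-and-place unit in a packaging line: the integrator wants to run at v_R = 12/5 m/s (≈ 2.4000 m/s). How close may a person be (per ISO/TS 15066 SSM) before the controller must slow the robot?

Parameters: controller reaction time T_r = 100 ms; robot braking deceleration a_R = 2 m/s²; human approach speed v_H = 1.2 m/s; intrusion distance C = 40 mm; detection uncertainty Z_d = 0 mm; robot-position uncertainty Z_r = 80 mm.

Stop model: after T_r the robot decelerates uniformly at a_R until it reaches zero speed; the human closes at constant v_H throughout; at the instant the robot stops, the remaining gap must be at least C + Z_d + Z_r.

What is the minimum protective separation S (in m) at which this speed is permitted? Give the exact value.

S_min = 84/25 m = 3.3600 m

stop time T_s = (12/5)/2 = 1.2000 s
robot in T_r: 2.4000·0.1000 = 0.2400 m
braking distance = 2.4000²/(2·2.0000) = 1.4400 m
person approaches 1.2000·(0.1000+1.2000) = 1.5600 m
margins: 0.0400+0.0000+0.0800 = 0.1200 m
S_min ≈ 0.2400+1.4400+1.5600+0.1200  ⇒  S_min = 84/25 m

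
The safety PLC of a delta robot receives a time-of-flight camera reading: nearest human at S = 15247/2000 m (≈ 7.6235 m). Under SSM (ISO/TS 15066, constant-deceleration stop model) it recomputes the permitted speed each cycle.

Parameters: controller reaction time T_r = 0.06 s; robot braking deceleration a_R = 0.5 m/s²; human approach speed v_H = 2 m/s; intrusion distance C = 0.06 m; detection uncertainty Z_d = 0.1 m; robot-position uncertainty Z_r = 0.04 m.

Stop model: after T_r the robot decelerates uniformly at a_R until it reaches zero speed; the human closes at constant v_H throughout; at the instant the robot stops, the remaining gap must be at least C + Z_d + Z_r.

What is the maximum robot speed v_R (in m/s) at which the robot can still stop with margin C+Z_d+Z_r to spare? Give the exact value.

collect terms ⇒ (1)·v_R² + (203/50)·v_R + (-14607/2000) = 0
  disc = (203/50)² − 4·(1)·(-14607/2000) = 28561/625 ; √disc = 169/25
  v_R = (−(203/50) + 169/25) / (2·(1)) = 27/20 m/s
check:
T_s = v_R/a_R = (27/20)/(1/2) = 2.7000 s
reaction-phase robot travel = 1.3500·0.0600 = 0.0810 m
robot under decel: 1.3500²/(2·0.5000) = 1.8225 m
human over T_r+T_s: 2.0000·(0.0600+2.7000) = 5.5200 m
C+Z_d+Z_r = 0.0600+0.1000+0.0400 = 0.2000 m
sum ≈ 0.0810+1.8225+5.5200+0.2000 ≈ 7.6235 m = S ✓

v_R_max = 27/20 m/s = 1.3500 m/s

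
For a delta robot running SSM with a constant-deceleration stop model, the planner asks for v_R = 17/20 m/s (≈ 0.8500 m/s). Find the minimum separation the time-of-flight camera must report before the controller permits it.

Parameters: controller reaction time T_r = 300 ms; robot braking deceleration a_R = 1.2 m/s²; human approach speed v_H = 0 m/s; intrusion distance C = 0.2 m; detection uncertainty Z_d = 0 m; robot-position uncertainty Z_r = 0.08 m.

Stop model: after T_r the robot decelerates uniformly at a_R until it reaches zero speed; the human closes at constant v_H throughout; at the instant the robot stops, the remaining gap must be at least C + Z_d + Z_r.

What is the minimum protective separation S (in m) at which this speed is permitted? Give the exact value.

S_min = 4013/4800 m = 0.8360 m

T_s = v_R/a_R = (17/20)/(6/5) = 0.7083 s
reaction-phase robot travel = 0.8500·0.3000 = 0.2550 m
braking distance = 0.8500²/(2·1.2000) = 0.3010 m
human over T_r+T_s: 0.0000·(0.3000+0.7083) = 0.0000 m
C+Z_d+Z_r = 0.2000+0.0000+0.0800 = 0.2800 m
S_min ≈ 0.2550+0.3010+0.0000+0.2800  ⇒  S_min = 4013/4800 m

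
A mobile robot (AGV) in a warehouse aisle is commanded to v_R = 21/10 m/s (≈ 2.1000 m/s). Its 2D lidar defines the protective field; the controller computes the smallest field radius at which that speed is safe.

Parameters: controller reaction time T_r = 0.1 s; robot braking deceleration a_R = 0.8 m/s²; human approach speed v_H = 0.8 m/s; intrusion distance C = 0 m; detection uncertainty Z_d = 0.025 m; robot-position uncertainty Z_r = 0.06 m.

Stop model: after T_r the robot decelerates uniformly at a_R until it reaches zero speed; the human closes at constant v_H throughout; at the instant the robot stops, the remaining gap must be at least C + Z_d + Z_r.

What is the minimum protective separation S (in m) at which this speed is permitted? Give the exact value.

S_min = 837/160 m = 5.2313 m

T_s = v_R/a_R = (21/10)/(4/5) = 2.6250 s
reaction-phase robot travel = 2.1000·0.1000 = 0.2100 m
robot covers 2.1000·2.6250 − ½·0.8000·2.6250² = 2.7563 m while stopping
human over T_r+T_s: 0.8000·(0.1000+2.6250) = 2.1800 m
margins: 0.0000+0.0250+0.0600 = 0.0850 m
S_min ≈ 0.2100+2.7563+2.1800+0.0850  ⇒  S_min = 837/160 m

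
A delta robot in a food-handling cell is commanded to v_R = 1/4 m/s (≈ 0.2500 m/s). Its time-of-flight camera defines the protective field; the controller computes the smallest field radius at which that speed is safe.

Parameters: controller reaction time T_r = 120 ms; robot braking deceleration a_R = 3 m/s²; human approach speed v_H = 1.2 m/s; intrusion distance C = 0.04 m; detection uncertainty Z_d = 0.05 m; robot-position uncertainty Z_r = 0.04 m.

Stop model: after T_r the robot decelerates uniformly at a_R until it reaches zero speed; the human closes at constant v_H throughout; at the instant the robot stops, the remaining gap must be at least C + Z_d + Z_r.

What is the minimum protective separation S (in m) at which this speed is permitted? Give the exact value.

S_min = 4973/12000 m = 0.4144 m

stop time T_s = (1/4)/3 = 0.0833 s
robot in T_r: 0.2500·0.1200 = 0.0300 m
robot under decel: 0.2500²/(2·3.0000) = 0.0104 m
human over T_r+T_s: 1.2000·(0.1200+0.0833) = 0.2440 m
margins: 0.0400+0.0500+0.0400 = 0.1300 m
S_min ≈ 0.0300+0.0104+0.2440+0.1300  ⇒  S_min = 4973/12000 m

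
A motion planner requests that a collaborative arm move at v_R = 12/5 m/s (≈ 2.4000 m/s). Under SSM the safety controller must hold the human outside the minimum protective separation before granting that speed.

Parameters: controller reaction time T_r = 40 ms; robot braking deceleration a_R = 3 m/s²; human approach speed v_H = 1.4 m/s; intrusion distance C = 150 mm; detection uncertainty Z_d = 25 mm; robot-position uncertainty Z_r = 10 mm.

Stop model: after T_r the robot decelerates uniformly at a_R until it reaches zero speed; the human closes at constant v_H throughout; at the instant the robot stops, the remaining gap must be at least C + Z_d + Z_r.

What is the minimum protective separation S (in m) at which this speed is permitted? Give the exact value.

T_s = v_R/a_R = (12/5)/3 = 0.8000 s
reaction-phase robot travel = 2.4000·0.0400 = 0.0960 m
robot under decel: 2.4000²/(2·3.0000) = 0.9600 m
human closes 1.4000·0.8400 = 1.1760 m
margins: 0.1500+0.0250+0.0100 = 0.1850 m
S_min ≈ 0.0960+0.9600+1.1760+0.1850  ⇒  S_min = 2417/1000 m

S_min = 2417/1000 m = 2.4170 m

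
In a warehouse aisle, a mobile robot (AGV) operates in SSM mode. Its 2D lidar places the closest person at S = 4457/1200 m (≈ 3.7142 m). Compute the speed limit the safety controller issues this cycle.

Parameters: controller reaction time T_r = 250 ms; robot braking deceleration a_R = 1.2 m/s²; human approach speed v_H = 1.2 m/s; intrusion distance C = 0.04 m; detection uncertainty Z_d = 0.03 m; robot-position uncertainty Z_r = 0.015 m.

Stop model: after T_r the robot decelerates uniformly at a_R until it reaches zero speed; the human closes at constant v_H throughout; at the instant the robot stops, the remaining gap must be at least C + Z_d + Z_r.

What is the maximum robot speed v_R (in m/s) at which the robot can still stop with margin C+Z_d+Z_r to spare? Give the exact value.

at the boundary: (5/12)·v² + (5/4)·v + (-799/240) = 0
  disc = (5/4)² − 4·(5/12)·(-799/240) = 64/9 ; √disc = 8/3
  v_R = (−(5/4) + 8/3) / (2·(5/12)) = 17/10 m/s
check:
braking lasts T_s = (17/10)/(6/5) = 1.4167 s
robot in T_r: 1.7000·0.2500 = 0.4250 m
robot under decel: 1.7000²/(2·1.2000) = 1.2042 m
person approaches 1.2000·(0.2500+1.4167) = 2.0000 m
C+Z_d+Z_r = 0.0400+0.0300+0.0150 = 0.0850 m
sum ≈ 0.4250+1.2042+2.0000+0.0850 ≈ 3.7142 m = S ✓

v_R_max = 17/10 m/s = 1.7000 m/s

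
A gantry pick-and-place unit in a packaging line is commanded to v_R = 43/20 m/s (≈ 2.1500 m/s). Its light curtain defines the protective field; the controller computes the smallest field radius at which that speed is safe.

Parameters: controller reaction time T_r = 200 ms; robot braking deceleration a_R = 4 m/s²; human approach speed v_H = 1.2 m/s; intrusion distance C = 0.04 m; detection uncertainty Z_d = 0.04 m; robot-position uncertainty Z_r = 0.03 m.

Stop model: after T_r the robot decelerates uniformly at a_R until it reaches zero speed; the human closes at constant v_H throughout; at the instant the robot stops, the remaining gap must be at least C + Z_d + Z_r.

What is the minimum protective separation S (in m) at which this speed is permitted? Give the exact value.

stop time T_s = (43/20)/4 = 0.5375 s
robot in T_r: 2.1500·0.2000 = 0.4300 m
braking distance = 2.1500²/(2·4.0000) = 0.5778 m
human closes 1.2000·0.7375 = 0.8850 m
margins: 0.0400+0.0400+0.0300 = 0.1100 m
S_min ≈ 0.4300+0.5778+0.8850+0.1100  ⇒  S_min = 6409/3200 m

S_min = 6409/3200 m = 2.0028 m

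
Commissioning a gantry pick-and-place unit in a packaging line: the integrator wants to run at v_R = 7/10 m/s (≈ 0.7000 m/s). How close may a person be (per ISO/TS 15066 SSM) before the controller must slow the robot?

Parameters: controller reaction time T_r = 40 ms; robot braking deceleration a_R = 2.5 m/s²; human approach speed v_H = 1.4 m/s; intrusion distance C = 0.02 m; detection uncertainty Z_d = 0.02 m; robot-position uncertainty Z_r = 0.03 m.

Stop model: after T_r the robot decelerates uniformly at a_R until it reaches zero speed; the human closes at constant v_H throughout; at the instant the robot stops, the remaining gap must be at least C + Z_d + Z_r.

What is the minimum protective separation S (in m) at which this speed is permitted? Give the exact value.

S_min = 161/250 m = 0.6440 m

braking lasts T_s = (7/10)/(5/2) = 0.2800 s
reaction-phase robot travel = 0.7000·0.0400 = 0.0280 m
robot covers 0.7000·0.2800 − ½·2.5000·0.2800² = 0.0980 m while stopping
human over T_r+T_s: 1.4000·(0.0400+0.2800) = 0.4480 m
margins: 0.0200+0.0200+0.0300 = 0.0700 m
S_min ≈ 0.0280+0.0980+0.4480+0.0700  ⇒  S_min = 161/250 m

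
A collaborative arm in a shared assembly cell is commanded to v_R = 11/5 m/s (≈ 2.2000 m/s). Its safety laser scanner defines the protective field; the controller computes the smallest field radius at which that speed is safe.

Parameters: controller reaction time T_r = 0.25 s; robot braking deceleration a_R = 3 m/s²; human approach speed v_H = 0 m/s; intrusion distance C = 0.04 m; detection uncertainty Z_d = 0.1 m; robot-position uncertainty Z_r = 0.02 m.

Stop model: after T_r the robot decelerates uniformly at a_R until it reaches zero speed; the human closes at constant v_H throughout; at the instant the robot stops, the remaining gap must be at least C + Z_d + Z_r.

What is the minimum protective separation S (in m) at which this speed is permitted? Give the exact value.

braking lasts T_s = (11/5)/3 = 0.7333 s
robot covers v_R·T_r = 2.2000·0.2500 = 0.5500 m before braking
robot covers 2.2000·0.7333 − ½·3.0000·0.7333² = 0.8067 m while stopping
human over T_r+T_s: 0.0000·(0.2500+0.7333) = 0.0000 m
C+Z_d+Z_r = 0.0400+0.1000+0.0200 = 0.1600 m
S_min ≈ 0.5500+0.8067+0.0000+0.1600  ⇒  S_min = 91/60 m

S_min = 91/60 m = 1.5167 m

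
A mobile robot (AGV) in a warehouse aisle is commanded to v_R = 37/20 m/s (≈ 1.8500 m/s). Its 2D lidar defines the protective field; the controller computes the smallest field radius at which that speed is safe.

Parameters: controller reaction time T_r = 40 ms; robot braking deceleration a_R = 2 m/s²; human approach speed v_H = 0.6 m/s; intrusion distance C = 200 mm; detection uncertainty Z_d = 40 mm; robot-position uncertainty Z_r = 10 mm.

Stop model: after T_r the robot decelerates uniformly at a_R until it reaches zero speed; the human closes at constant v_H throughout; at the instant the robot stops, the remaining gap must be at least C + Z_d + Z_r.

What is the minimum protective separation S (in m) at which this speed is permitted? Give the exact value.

braking lasts T_s = (37/20)/2 = 0.9250 s
robot covers v_R·T_r = 1.8500·0.0400 = 0.0740 m before braking
braking distance = 1.8500²/(2·2.0000) = 0.8556 m
human over T_r+T_s: 0.6000·(0.0400+0.9250) = 0.5790 m
margins: 0.2000+0.0400+0.0100 = 0.2500 m
S_min ≈ 0.0740+0.8556+0.5790+0.2500  ⇒  S_min = 14069/8000 m

S_min = 14069/8000 m = 1.7586 m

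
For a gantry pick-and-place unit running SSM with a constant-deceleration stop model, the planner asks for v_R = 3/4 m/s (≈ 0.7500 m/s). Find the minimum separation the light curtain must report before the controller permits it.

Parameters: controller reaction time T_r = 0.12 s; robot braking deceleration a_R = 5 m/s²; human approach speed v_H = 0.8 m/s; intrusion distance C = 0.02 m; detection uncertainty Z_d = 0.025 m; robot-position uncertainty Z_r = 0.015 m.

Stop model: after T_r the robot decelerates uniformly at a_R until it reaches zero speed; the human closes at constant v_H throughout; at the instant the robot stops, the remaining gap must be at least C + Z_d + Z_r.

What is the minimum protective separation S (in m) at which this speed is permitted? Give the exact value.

braking lasts T_s = (3/4)/5 = 0.1500 s
reaction-phase robot travel = 0.7500·0.1200 = 0.0900 m
robot under decel: 0.7500²/(2·5.0000) = 0.0563 m
person approaches 0.8000·(0.1200+0.1500) = 0.2160 m
C+Z_d+Z_r = 0.0200+0.0250+0.0150 = 0.0600 m
S_min ≈ 0.0900+0.0563+0.2160+0.0600  ⇒  S_min = 1689/4000 m

S_min = 1689/4000 m = 0.4223 m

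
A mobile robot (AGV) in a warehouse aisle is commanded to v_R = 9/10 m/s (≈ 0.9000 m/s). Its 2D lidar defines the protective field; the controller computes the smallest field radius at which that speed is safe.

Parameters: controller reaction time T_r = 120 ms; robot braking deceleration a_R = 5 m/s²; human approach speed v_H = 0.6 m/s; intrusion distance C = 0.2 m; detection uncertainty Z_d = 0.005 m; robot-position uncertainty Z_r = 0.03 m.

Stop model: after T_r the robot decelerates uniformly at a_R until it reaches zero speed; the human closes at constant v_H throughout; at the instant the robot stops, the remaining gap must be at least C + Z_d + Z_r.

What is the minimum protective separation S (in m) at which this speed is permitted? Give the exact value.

S_min = 151/250 m = 0.6040 m

T_s = v_R/a_R = (9/10)/5 = 0.1800 s
robot in T_r: 0.9000·0.1200 = 0.1080 m
robot under decel: 0.9000²/(2·5.0000) = 0.0810 m
human closes 0.6000·0.3000 = 0.1800 m
margins: 0.2000+0.0050+0.0300 = 0.2350 m
S_min ≈ 0.1080+0.0810+0.1800+0.2350  ⇒  S_min = 151/250 m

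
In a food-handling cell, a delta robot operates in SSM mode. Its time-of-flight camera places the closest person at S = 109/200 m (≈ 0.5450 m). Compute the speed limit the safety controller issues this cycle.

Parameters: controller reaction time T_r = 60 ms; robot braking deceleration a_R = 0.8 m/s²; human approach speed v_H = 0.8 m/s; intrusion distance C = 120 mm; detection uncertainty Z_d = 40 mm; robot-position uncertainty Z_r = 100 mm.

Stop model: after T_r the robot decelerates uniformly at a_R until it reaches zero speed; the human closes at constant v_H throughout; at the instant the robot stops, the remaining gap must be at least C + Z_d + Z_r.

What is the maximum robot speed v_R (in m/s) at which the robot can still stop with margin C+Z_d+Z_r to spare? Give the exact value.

at the boundary: (5/8)·v² + (53/50)·v + (-237/1000) = 0
  disc = (53/50)² − 4·(5/8)·(-237/1000) = 17161/10000 ; √disc = 131/100
  v_R = (−(53/50) + 131/100) / (2·(5/8)) = 1/5 m/s
check:
braking lasts T_s = (1/5)/(4/5) = 0.2500 s
robot in T_r: 0.2000·0.0600 = 0.0120 m
robot under decel: 0.2000²/(2·0.8000) = 0.0250 m
human closes 0.8000·0.3100 = 0.2480 m
residual clearance needed = 0.1200+0.0400+0.1000 = 0.2600 m
sum ≈ 0.0120+0.0250+0.2480+0.2600 ≈ 0.5450 m = S ✓

v_R_max = 1/5 m/s = 0.2000 m/s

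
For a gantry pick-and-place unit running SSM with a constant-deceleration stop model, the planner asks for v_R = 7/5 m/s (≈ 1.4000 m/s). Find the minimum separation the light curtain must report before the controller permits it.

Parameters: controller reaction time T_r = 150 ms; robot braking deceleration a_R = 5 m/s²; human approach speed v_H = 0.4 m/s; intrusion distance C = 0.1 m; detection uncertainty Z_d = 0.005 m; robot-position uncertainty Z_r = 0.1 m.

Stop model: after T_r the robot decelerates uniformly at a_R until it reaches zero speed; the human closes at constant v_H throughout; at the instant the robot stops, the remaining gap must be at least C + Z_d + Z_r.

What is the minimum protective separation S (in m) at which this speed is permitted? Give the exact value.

braking lasts T_s = (7/5)/5 = 0.2800 s
robot covers v_R·T_r = 1.4000·0.1500 = 0.2100 m before braking
braking distance = 1.4000²/(2·5.0000) = 0.1960 m
human over T_r+T_s: 0.4000·(0.1500+0.2800) = 0.1720 m
margins: 0.1000+0.0050+0.1000 = 0.2050 m
S_min ≈ 0.2100+0.1960+0.1720+0.2050  ⇒  S_min = 783/1000 m

S_min = 783/1000 m = 0.7830 m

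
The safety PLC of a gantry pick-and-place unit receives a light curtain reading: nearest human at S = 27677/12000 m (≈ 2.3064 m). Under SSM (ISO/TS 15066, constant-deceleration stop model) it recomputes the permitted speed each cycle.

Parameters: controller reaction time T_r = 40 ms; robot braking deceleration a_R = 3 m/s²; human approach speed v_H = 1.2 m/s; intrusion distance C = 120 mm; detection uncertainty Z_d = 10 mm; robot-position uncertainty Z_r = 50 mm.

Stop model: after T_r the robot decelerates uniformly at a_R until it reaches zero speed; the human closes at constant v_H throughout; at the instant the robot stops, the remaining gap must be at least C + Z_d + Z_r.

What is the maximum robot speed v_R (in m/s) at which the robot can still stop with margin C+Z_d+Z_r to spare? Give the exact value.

at the boundary: (1/6)·v² + (11/25)·v + (-24941/12000) = 0
  disc = (11/25)² − 4·(1/6)·(-24941/12000) = 142129/90000 ; √disc = 377/300
  v_R = (−(11/25) + 377/300) / (2·(1/6)) = 49/20 m/s
check:
braking lasts T_s = (49/20)/3 = 0.8167 s
robot in T_r: 2.4500·0.0400 = 0.0980 m
robot under decel: 2.4500²/(2·3.0000) = 1.0004 m
person approaches 1.2000·(0.0400+0.8167) = 1.0280 m
residual clearance needed = 0.1200+0.0100+0.0500 = 0.1800 m
sum ≈ 0.0980+1.0004+1.0280+0.1800 ≈ 2.3064 m = S ✓

v_R_max = 49/20 m/s = 2.4500 m/s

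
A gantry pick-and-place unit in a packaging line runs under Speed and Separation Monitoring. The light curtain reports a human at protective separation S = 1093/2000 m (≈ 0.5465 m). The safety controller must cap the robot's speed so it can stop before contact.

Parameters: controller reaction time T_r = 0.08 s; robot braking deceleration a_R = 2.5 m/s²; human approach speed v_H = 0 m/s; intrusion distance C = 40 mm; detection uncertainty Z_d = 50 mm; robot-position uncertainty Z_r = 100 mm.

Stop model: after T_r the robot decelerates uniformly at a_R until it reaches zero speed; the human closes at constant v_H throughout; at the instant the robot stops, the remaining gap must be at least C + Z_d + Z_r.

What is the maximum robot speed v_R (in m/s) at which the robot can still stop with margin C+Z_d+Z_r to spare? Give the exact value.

v_R_max = 23/20 m/s = 1.1500 m/s

at the boundary: (1/5)·v² + (2/25)·v + (-713/2000) = 0
  disc = (2/25)² − 4·(1/5)·(-713/2000) = 729/2500 ; √disc = 27/50
  v_R = (−(2/25) + 27/50) / (2·(1/5)) = 23/20 m/s
check:
T_s = v_R/a_R = (23/20)/(5/2) = 0.4600 s
robot covers v_R·T_r = 1.1500·0.0800 = 0.0920 m before braking
robot covers 1.1500·0.4600 − ½·2.5000·0.4600² = 0.2645 m while stopping
human closes 0.0000·0.5400 = 0.0000 m
margins: 0.0400+0.0500+0.1000 = 0.1900 m
sum ≈ 0.0920+0.2645+0.0000+0.1900 ≈ 0.5465 m = S ✓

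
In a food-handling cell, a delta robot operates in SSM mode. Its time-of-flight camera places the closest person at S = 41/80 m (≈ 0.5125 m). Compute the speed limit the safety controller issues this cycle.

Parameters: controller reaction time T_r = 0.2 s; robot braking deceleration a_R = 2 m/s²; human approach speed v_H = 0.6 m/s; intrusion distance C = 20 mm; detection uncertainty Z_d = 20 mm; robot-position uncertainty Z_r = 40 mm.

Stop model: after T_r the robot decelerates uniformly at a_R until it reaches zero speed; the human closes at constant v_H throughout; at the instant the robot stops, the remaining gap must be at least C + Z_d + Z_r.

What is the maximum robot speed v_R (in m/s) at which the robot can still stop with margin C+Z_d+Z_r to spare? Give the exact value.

v_R_max = 1/2 m/s = 0.5000 m/s

at the boundary: (1/4)·v² + (1/2)·v + (-5/16) = 0
  disc = (1/2)² − 4·(1/4)·(-5/16) = 9/16 ; √disc = 3/4
  v_R = (−(1/2) + 3/4) / (2·(1/4)) = 1/2 m/s
check:
T_s = v_R/a_R = (1/2)/2 = 0.2500 s
robot in T_r: 0.5000·0.2000 = 0.1000 m
braking distance = 0.5000²/(2·2.0000) = 0.0625 m
human over T_r+T_s: 0.6000·(0.2000+0.2500) = 0.2700 m
C+Z_d+Z_r = 0.0200+0.0200+0.0400 = 0.0800 m
sum ≈ 0.1000+0.0625+0.2700+0.0800 ≈ 0.5125 m = S ✓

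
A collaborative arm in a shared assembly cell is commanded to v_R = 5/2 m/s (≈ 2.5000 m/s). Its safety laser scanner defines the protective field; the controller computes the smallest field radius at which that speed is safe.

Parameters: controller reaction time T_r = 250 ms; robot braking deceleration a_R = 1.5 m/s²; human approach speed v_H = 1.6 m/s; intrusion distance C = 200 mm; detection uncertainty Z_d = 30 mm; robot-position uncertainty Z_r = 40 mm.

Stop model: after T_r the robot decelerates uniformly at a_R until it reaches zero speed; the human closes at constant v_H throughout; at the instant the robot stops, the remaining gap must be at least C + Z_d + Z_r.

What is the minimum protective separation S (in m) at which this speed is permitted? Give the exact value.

S_min = 1209/200 m = 6.0450 m

T_s = v_R/a_R = (5/2)/(3/2) = 1.6667 s
reaction-phase robot travel = 2.5000·0.2500 = 0.6250 m
robot under decel: 2.5000²/(2·1.5000) = 2.0833 m
human closes 1.6000·1.9167 = 3.0667 m
residual clearance needed = 0.2000+0.0300+0.0400 = 0.2700 m
S_min ≈ 0.6250+2.0833+3.0667+0.2700  ⇒  S_min = 1209/200 m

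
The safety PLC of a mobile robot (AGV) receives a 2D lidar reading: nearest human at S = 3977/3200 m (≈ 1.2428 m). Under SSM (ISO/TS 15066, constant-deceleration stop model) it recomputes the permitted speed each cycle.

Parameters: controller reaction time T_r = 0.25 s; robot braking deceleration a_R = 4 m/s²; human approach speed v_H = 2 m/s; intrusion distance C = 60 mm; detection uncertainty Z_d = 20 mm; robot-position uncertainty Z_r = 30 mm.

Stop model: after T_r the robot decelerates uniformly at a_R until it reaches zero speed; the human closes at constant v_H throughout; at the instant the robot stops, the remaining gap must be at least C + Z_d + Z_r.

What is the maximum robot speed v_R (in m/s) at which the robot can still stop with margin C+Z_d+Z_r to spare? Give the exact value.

collect terms ⇒ (1/8)·v_R² + (3/4)·v_R + (-81/128) = 0
  disc = (3/4)² − 4·(1/8)·(-81/128) = 225/256 ; √disc = 15/16
  v_R = (−(3/4) + 15/16) / (2·(1/8)) = 3/4 m/s
check:
braking lasts T_s = (3/4)/4 = 0.1875 s
robot in T_r: 0.7500·0.2500 = 0.1875 m
braking distance = 0.7500²/(2·4.0000) = 0.0703 m
person approaches 2.0000·(0.2500+0.1875) = 0.8750 m
margins: 0.0600+0.0200+0.0300 = 0.1100 m
sum ≈ 0.1875+0.0703+0.8750+0.1100 ≈ 1.2428 m = S ✓

v_R_max = 3/4 m/s = 0.7500 m/s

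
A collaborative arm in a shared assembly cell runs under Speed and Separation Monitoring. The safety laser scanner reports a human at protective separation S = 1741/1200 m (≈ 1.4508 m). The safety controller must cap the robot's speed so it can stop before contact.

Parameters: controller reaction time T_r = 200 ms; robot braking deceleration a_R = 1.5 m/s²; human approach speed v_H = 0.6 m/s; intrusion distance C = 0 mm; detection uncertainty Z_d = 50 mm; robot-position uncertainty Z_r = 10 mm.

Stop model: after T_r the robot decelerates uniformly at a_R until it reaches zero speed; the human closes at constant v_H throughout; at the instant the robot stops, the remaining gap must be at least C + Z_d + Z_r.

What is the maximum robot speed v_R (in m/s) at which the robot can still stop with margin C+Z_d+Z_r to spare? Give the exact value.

collect terms ⇒ (1/3)·v_R² + (3/5)·v_R + (-61/48) = 0
  disc = (3/5)² − 4·(1/3)·(-61/48) = 1849/900 ; √disc = 43/30
  v_R = (−(3/5) + 43/30) / (2·(1/3)) = 5/4 m/s
check:
T_s = v_R/a_R = (5/4)/(3/2) = 0.8333 s
robot covers v_R·T_r = 1.2500·0.2000 = 0.2500 m before braking
braking distance = 1.2500²/(2·1.5000) = 0.5208 m
person approaches 0.6000·(0.2000+0.8333) = 0.6200 m
residual clearance needed = 0.0000+0.0500+0.0100 = 0.0600 m
sum ≈ 0.2500+0.5208+0.6200+0.0600 ≈ 1.4508 m = S ✓

v_R_max = 5/4 m/s = 1.2500 m/s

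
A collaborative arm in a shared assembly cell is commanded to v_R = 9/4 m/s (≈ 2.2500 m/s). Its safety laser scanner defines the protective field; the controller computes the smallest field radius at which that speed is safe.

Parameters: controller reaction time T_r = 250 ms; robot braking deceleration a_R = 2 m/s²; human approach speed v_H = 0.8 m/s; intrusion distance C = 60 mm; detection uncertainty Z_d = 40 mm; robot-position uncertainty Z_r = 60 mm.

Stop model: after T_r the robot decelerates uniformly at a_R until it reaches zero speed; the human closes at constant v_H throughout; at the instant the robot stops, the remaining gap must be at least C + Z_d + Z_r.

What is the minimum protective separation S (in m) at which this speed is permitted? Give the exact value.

stop time T_s = (9/4)/2 = 1.1250 s
robot covers v_R·T_r = 2.2500·0.2500 = 0.5625 m before braking
braking distance = 2.2500²/(2·2.0000) = 1.2656 m
human closes 0.8000·1.3750 = 1.1000 m
C+Z_d+Z_r = 0.0600+0.0400+0.0600 = 0.1600 m
S_min ≈ 0.5625+1.2656+1.1000+0.1600  ⇒  S_min = 4941/1600 m

S_min = 4941/1600 m = 3.0881 m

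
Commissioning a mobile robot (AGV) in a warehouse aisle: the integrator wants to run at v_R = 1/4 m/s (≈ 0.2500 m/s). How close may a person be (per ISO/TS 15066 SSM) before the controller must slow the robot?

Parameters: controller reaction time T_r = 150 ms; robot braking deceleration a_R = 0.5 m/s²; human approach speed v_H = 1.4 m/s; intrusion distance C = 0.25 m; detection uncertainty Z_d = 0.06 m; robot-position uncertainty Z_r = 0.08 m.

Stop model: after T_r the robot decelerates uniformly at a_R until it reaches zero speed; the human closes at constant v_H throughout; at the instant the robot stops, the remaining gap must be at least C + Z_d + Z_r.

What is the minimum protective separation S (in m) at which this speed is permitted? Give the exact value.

braking lasts T_s = (1/4)/(1/2) = 0.5000 s
robot in T_r: 0.2500·0.1500 = 0.0375 m
robot under decel: 0.2500²/(2·0.5000) = 0.0625 m
person approaches 1.4000·(0.1500+0.5000) = 0.9100 m
margins: 0.2500+0.0600+0.0800 = 0.3900 m
S_min ≈ 0.0375+0.0625+0.9100+0.3900  ⇒  S_min = 7/5 m

S_min = 7/5 m = 1.4000 m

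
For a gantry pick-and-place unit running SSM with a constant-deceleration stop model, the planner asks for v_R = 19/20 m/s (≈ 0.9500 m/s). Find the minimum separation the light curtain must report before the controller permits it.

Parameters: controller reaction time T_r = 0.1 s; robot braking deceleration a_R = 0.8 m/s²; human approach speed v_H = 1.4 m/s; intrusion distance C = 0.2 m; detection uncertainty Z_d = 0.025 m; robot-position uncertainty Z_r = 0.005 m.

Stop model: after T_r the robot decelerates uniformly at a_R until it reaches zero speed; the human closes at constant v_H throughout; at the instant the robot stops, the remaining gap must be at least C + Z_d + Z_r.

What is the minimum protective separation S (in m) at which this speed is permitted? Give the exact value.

T_s = v_R/a_R = (19/20)/(4/5) = 1.1875 s
robot covers v_R·T_r = 0.9500·0.1000 = 0.0950 m before braking
robot covers 0.9500·1.1875 − ½·0.8000·1.1875² = 0.5641 m while stopping
human closes 1.4000·1.2875 = 1.8025 m
margins: 0.2000+0.0250+0.0050 = 0.2300 m
S_min ≈ 0.0950+0.5641+1.8025+0.2300  ⇒  S_min = 8613/3200 m

S_min = 8613/3200 m = 2.6916 m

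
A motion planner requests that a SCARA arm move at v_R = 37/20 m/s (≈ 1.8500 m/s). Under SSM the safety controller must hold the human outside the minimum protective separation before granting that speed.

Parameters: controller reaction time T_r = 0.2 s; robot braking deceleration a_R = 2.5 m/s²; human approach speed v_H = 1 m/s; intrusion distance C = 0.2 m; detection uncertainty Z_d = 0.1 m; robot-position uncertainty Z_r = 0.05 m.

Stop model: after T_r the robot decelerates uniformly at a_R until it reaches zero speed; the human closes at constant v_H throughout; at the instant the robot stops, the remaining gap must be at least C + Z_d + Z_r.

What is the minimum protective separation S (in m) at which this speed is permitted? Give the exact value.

S_min = 4689/2000 m = 2.3445 m

stop time T_s = (37/20)/(5/2) = 0.7400 s
robot in T_r: 1.8500·0.2000 = 0.3700 m
braking distance = 1.8500²/(2·2.5000) = 0.6845 m
human closes 1.0000·0.9400 = 0.9400 m
C+Z_d+Z_r = 0.2000+0.1000+0.0500 = 0.3500 m
S_min ≈ 0.3700+0.6845+0.9400+0.3500  ⇒  S_min = 4689/2000 m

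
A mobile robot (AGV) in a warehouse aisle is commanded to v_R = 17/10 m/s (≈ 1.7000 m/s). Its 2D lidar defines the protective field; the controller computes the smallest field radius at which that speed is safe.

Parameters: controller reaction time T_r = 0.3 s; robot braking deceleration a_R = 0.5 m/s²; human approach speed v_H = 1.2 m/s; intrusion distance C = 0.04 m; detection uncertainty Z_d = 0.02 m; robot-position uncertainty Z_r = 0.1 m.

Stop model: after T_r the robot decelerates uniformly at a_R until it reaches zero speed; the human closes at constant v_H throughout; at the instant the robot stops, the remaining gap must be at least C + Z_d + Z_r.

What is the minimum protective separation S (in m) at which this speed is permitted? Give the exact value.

stop time T_s = (17/10)/(1/2) = 3.4000 s
reaction-phase robot travel = 1.7000·0.3000 = 0.5100 m
robot under decel: 1.7000²/(2·0.5000) = 2.8900 m
human closes 1.2000·3.7000 = 4.4400 m
residual clearance needed = 0.0400+0.0200+0.1000 = 0.1600 m
S_min ≈ 0.5100+2.8900+4.4400+0.1600  ⇒  S_min = 8 m

S_min = 8 m = 8.0000 m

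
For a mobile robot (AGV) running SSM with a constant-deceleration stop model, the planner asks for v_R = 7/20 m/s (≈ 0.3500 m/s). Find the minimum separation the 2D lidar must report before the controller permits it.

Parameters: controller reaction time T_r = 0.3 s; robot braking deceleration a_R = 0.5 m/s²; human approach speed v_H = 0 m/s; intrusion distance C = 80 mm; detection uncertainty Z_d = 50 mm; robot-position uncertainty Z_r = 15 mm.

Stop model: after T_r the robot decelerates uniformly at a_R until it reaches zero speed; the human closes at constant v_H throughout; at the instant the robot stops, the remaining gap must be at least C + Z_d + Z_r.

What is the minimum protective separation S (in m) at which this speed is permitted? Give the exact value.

S_min = 149/400 m = 0.3725 m

braking lasts T_s = (7/20)/(1/2) = 0.7000 s
reaction-phase robot travel = 0.3500·0.3000 = 0.1050 m
robot under decel: 0.3500²/(2·0.5000) = 0.1225 m
human closes 0.0000·1.0000 = 0.0000 m
C+Z_d+Z_r = 0.0800+0.0500+0.0150 = 0.1450 m
S_min ≈ 0.1050+0.1225+0.0000+0.1450  ⇒  S_min = 149/400 m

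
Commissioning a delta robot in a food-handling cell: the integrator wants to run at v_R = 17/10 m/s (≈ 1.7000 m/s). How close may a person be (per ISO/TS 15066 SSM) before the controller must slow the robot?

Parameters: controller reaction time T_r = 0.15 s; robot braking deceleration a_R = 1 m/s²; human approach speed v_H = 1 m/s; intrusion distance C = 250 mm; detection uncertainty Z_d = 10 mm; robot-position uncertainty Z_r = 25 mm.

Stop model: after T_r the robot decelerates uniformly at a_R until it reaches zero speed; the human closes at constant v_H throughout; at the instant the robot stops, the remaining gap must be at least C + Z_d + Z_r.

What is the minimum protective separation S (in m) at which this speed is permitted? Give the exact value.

S_min = 767/200 m = 3.8350 m

stop time T_s = (17/10)/1 = 1.7000 s
robot covers v_R·T_r = 1.7000·0.1500 = 0.2550 m before braking
braking distance = 1.7000²/(2·1.0000) = 1.4450 m
person approaches 1.0000·(0.1500+1.7000) = 1.8500 m
C+Z_d+Z_r = 0.2500+0.0100+0.0250 = 0.2850 m
S_min ≈ 0.2550+1.4450+1.8500+0.2850  ⇒  S_min = 767/200 m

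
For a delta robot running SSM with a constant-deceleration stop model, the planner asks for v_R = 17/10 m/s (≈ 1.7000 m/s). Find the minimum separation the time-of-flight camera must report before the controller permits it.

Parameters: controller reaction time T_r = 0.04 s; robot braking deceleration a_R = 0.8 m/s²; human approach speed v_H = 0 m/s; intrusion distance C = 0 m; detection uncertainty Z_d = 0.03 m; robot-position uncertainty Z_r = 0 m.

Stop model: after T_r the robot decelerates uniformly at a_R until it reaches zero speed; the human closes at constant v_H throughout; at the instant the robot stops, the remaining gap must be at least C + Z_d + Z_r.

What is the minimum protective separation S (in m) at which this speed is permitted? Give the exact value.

stop time T_s = (17/10)/(4/5) = 2.1250 s
robot in T_r: 1.7000·0.0400 = 0.0680 m
robot covers 1.7000·2.1250 − ½·0.8000·2.1250² = 1.8062 m while stopping
person approaches 0.0000·(0.0400+2.1250) = 0.0000 m
C+Z_d+Z_r = 0.0000+0.0300+0.0000 = 0.0300 m
S_min ≈ 0.0680+1.8062+0.0000+0.0300  ⇒  S_min = 7617/4000 m

S_min = 7617/4000 m = 1.9042 m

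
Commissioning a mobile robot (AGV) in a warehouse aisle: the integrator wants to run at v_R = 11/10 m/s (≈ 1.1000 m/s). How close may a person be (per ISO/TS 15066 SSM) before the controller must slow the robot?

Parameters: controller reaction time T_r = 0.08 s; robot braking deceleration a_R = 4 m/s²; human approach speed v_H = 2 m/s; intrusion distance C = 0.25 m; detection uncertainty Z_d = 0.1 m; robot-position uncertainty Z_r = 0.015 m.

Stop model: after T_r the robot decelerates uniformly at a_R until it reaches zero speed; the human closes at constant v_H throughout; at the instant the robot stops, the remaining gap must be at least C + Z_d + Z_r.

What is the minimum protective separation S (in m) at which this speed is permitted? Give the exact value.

braking lasts T_s = (11/10)/4 = 0.2750 s
reaction-phase robot travel = 1.1000·0.0800 = 0.0880 m
braking distance = 1.1000²/(2·4.0000) = 0.1512 m
human closes 2.0000·0.3550 = 0.7100 m
residual clearance needed = 0.2500+0.1000+0.0150 = 0.3650 m
S_min ≈ 0.0880+0.1512+0.7100+0.3650  ⇒  S_min = 5257/4000 m

S_min = 5257/4000 m = 1.3142 m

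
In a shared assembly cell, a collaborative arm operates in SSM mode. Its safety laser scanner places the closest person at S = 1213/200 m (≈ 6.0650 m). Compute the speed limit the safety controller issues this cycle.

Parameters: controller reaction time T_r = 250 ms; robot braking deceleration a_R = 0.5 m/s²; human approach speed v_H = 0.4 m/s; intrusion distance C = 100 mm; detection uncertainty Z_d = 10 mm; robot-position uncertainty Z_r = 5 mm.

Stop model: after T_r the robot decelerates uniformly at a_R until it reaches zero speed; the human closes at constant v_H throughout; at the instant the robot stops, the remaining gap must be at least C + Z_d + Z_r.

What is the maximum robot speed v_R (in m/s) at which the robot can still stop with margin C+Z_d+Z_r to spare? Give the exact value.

quadratic (1)·v² + (21/20)·v + (-117/20) = 0
  disc = (21/20)² − 4·(1)·(-117/20) = 9801/400 ; √disc = 99/20
  v_R = (−(21/20) + 99/20) / (2·(1)) = 39/20 m/s
check:
braking lasts T_s = (39/20)/(1/2) = 3.9000 s
reaction-phase robot travel = 1.9500·0.2500 = 0.4875 m
robot under decel: 1.9500²/(2·0.5000) = 3.8025 m
human closes 0.4000·4.1500 = 1.6600 m
margins: 0.1000+0.0100+0.0050 = 0.1150 m
sum ≈ 0.4875+3.8025+1.6600+0.1150 ≈ 6.0650 m = S ✓

v_R_max = 39/20 m/s = 1.9500 m/s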